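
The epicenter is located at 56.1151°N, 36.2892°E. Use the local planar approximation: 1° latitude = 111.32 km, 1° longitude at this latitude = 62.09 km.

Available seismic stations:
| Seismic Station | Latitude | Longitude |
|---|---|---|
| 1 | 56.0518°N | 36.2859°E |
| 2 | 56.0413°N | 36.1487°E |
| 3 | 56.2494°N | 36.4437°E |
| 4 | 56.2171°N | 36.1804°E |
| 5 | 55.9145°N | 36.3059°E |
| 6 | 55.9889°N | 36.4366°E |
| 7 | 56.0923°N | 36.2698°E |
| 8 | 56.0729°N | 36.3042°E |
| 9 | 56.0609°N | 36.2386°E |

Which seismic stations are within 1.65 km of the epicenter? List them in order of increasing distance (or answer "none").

none

Distances from 56.1151°N, 36.2892°E:
1: 7.0495 km
2: 11.9831 km
3: 17.7633 km
4: 13.2122 km
5: 22.3549 km
6: 16.7667 km
7: 2.8094 km
8: 4.7891 km
9: 6.8025 km
Threshold 1.65 km: none within range.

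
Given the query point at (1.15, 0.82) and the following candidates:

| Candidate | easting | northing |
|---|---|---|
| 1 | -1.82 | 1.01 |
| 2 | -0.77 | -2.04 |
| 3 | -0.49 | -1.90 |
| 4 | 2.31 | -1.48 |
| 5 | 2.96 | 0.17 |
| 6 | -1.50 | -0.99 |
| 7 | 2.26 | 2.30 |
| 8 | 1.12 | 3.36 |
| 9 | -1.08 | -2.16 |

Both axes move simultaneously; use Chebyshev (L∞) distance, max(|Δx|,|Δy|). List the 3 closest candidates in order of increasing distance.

7, 5, 4

Distances from (1.15, 0.82):
1: 2.97
2: 2.86
3: 2.72
4: 2.30
5: 1.81
6: 2.65
7: 1.48
8: 2.54
9: 2.98
Sorted: 7 (1.48) < 5 (1.81) < 4 (2.30) < 8 (2.54) < 6 (2.65) < …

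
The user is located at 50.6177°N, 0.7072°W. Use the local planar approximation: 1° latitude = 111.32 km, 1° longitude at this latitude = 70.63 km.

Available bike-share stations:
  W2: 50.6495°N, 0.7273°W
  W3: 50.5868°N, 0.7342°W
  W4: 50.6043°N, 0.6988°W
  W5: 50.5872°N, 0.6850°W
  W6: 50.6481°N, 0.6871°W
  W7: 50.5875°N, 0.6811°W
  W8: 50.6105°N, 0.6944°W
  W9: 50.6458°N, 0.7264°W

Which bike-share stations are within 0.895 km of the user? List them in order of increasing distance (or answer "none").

Distances from 50.6177°N, 0.7072°W:
W2: √((0.0318·111.32)² + (-0.0201·70.63)²) = √(12.531430 + 2.015443) = 3.8140 km
W3: √((-0.0309·111.32)² + (-0.0270·70.63)²) = √(11.832141 + 3.636687) = 3.9330 km
W4: √((-0.0134·111.32)² + (0.0084·70.63)²) = √(2.225133 + 0.351995) = 1.6053 km
W5: √((-0.0305·111.32)² + (0.0222·70.63)²) = √(11.527790 + 2.458580) = 3.7398 km
W6: √((0.0304·111.32)² + (0.0201·70.63)²) = √(11.452322 + 2.015443) = 3.6698 km
W7: √((-0.0302·111.32)² + (0.0261·70.63)²) = √(11.302130 + 3.398282) = 3.8341 km
W8: √((-0.0072·111.32)² + (0.0128·70.63)²) = √(0.642409 + 0.817332) = 1.2082 km
W9: √((0.0281·111.32)² + (-0.0192·70.63)²) = √(9.784960 + 1.838996) = 3.4094 km
Threshold 0.895 km: none within range.

none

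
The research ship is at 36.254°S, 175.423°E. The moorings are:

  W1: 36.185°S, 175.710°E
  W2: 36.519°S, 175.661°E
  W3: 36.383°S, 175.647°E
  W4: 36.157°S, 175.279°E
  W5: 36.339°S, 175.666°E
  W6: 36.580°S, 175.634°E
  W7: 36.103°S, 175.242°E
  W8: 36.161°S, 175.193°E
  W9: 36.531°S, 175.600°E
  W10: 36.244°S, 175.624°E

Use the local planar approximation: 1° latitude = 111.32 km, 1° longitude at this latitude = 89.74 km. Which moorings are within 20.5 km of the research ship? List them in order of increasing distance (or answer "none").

Distances from 36.254°S, 175.423°E:
W1: 26.876 km
W2: 36.420 km
W3: 24.704 km
W4: 16.840 km
W5: 23.771 km
W6: 40.933 km
W7: 23.375 km
W8: 23.091 km
W9: 34.686 km
W10: 18.072 km
Threshold 20.5 km: W4 (16.840 km), W10 (18.072 km) are within range.

W4, W10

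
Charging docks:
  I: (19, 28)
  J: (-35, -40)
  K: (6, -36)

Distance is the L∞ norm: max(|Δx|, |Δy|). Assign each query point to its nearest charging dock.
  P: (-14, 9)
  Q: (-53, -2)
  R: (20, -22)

P at (-14, 9):
  I: 33
  J: 49
  K: 45
  → nearest: I (33)
Q at (-53, -2):
  I: 72
  J: 38
  K: 59
  → nearest: J (38)
R at (20, -22):
  I: 50
  J: 55
  K: 14
  → nearest: K (14)

P→I; Q→J; R→K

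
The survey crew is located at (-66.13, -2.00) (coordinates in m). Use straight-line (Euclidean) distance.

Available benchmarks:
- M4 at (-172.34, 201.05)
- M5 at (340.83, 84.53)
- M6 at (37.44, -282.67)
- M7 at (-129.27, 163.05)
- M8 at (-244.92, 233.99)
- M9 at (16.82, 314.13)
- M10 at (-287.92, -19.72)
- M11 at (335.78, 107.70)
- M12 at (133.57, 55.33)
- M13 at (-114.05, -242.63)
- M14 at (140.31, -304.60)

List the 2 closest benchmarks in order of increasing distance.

M7, M12

Distances from (-66.13, -2.00):
M4: 229.15 m
M5: 416.06 m
M6: 299.17 m
M7: 176.71 m
M8: 296.07 m
M9: 326.83 m
M10: 222.50 m
M11: 416.61 m
M12: 207.77 m
M13: 245.36 m
M14: 366.31 m
Sorted: M7 (176.71 m) < M12 (207.77 m) < M10 (222.50 m) < M4 (229.15 m) < …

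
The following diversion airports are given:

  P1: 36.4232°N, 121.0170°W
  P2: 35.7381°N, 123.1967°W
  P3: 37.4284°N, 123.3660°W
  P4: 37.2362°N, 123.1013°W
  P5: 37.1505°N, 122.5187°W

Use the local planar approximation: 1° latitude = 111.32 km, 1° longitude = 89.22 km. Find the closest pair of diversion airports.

P3 and P4

Pairwise distances:
P1–P2: 208.8925 km
P1–P3: 237.5799 km
P1–P4: 206.8149 km
P1–P5: 156.5442 km
P2–P3: 188.7695 km
P2–P4: 166.9856 km
P2–P5: 168.4635 km
P3–P4: 31.8672 km
P3–P5: 81.6811 km
P4–P5: 52.8478 km
Closest pair: P3–P4 at 31.8672 km.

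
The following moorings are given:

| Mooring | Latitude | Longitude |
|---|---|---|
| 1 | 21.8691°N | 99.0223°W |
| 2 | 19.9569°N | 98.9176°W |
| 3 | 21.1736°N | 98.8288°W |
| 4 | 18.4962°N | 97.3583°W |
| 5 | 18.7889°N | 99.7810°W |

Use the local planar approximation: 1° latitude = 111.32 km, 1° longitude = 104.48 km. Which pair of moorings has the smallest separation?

Pairwise distances:
1–2: √((-1.9122·111.32)² + (0.1047·104.48)²) = √(45311.978232 + 119.662946) = 213.1470 km
1–3: √((-0.6955·111.32)² + (0.1935·104.48)²) = √(5994.330220 + 408.722237) = 80.0191 km
1–4: √((-3.3729·111.32)² + (1.6640·104.48)²) = √(140978.643056 + 30225.463666) = 413.7682 km
1–5: √((-3.0802·111.32)² + (-0.7587·104.48)²) = √(117572.087278 + 6283.570556) = 351.9313 km
2–3: √((1.2167·111.32)² + (0.0888·104.48)²) = √(18344.818168 + 86.078018) = 135.7604 km
2–4: √((-1.4607·111.32)² + (1.5593·104.48)²) = √(26440.426351 + 26541.513577) = 230.1781 km
2–5: √((-1.1680·111.32)² + (-0.8634·104.48)²) = √(16905.658073 + 8137.489037) = 158.2503 km
3–4: √((-2.6774·111.32)² + (1.4705·104.48)²) = √(88832.710448 + 23604.585880) = 335.3167 km
3–5: √((-2.3847·111.32)² + (-0.9522·104.48)²) = √(70471.562163 + 9897.435544) = 283.4943 km
4–5: √((0.2927·111.32)² + (-2.4227·104.48)²) = √(1061.675610 + 64071.605477) = 255.2122 km
Closest pair: 1–3 at 80.0191 km.

1 and 3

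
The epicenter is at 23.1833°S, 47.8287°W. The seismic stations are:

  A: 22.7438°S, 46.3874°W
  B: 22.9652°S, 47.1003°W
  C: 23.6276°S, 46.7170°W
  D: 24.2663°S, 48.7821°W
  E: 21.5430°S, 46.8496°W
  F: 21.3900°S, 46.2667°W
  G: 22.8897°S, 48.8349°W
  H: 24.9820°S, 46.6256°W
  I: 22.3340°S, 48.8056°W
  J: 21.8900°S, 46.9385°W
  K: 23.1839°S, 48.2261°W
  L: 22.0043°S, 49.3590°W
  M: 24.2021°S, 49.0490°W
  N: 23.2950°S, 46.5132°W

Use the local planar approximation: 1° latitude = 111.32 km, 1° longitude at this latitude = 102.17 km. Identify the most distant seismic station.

Distances from 23.1833°S, 47.8287°W:
A: √((0.4395·111.32)² + (1.4413·102.17)²) = √(2393.669324 + 21684.806943) = 155.1724 km
B: √((0.2181·111.32)² + (0.7284·102.17)²) = √(589.464597 + 5538.429872) = 78.2809 km
C: √((-0.4443·111.32)² + (1.1117·102.17)²) = √(2446.239766 + 12900.959091) = 123.8838 km
D: √((-1.0830·111.32)² + (-0.9534·102.17)²) = √(14534.607507 + 9488.489513) = 154.9939 km
E: √((1.6403·111.32)² + (0.9791·102.17)²) = √(33342.101182 + 10006.930600) = 208.2043 km
F: √((1.7933·111.32)² + (1.5620·102.17)²) = √(39852.199185 + 25468.821277) = 255.5798 km
G: √((0.2936·111.32)² + (-1.0062·102.17)²) = √(1068.214571 + 10568.550154) = 107.8738 km
H: √((-1.7987·111.32)² + (1.2031·102.17)²) = √(40092.567092 + 15109.505126) = 234.9512 km
I: √((0.8493·111.32)² + (-0.9769·102.17)²) = √(8938.582307 + 9962.010748) = 137.4794 km
J: √((1.2933·111.32)² + (0.8902·102.17)²) = √(20727.405819 + 8272.217918) = 170.2928 km
K: √((-0.0006·111.32)² + (-0.3974·102.17)²) = √(0.004461 + 1648.551475) = 40.6024 km
L: √((1.1790·111.32)² + (-1.5303·102.17)²) = √(17225.586014 + 24445.557338) = 204.1351 km
M: √((-1.0188·111.32)² + (-1.2203·102.17)²) = √(12862.466833 + 15544.616401) = 168.5440 km
N: √((-0.1117·111.32)² + (1.3155·102.17)²) = √(154.615398 + 18064.605909) = 134.9786 km
Maximum: F at 255.5798 km.

F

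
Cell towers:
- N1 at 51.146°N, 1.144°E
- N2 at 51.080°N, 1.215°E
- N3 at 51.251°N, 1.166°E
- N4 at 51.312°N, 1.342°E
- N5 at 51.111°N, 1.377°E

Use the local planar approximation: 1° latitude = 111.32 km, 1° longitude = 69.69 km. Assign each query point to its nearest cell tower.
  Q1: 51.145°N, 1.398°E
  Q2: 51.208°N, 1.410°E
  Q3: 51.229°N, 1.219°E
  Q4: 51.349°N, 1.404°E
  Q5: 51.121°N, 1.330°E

Q1 at 51.145°N, 1.398°E:
  N1: 17.702 km
  N2: 14.663 km
  N3: 20.016 km
  N4: 18.996 km
  N5: 4.058 km
  → nearest: N5 (4.058 km)
Q2 at 51.208°N, 1.410°E:
  N1: 19.781 km
  N2: 19.690 km
  N3: 17.665 km
  N4: 12.510 km
  N5: 11.040 km
  → nearest: N5 (11.040 km)
Q3 at 51.229°N, 1.219°E:
  N1: 10.615 km
  N2: 16.589 km
  N3: 4.432 km
  N4: 12.603 km
  N5: 17.140 km
  → nearest: N3 (4.432 km)
Q4 at 51.349°N, 1.404°E:
  N1: 28.965 km
  N2: 32.714 km
  N3: 19.852 km
  N4: 5.969 km
  N5: 26.561 km
  → nearest: N4 (5.969 km)
Q5 at 51.121°N, 1.330°E:
  N1: 13.258 km
  N2: 9.223 km
  N3: 18.441 km
  N4: 21.279 km
  N5: 3.459 km
  → nearest: N5 (3.459 km)

Q1→N5; Q2→N5; Q3→N3; Q4→N4; Q5→N5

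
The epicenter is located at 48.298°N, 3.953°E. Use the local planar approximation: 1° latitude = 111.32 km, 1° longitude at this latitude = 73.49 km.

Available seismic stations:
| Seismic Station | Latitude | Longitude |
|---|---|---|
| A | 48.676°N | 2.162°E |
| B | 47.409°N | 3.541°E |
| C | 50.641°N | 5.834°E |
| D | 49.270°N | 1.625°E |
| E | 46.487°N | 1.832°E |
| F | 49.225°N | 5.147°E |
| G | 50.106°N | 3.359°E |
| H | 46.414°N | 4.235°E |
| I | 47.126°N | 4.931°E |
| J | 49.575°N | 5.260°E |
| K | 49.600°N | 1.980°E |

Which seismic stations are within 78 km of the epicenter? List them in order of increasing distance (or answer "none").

Distances from 48.298°N, 3.953°E:
A: 138.183 km
B: 103.492 km
C: 295.190 km
D: 202.430 km
E: 254.831 km
F: 135.457 km
G: 205.946 km
H: 210.748 km
I: 148.954 km
J: 171.564 km
K: 205.015 km
Threshold 78 km: none within range.

none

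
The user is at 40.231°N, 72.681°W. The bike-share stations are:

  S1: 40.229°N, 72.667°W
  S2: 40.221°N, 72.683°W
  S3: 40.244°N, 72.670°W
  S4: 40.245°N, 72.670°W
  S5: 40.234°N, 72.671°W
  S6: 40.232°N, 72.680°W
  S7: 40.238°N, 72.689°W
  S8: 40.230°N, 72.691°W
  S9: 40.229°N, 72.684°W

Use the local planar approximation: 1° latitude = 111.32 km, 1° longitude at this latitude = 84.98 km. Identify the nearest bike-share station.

S6

Distances from 40.231°N, 72.681°W:
S1: √((-0.002·111.32)² + (0.014·84.98)²) = √(0.04957 + 1.41543) = 1.210 km
S2: √((-0.010·111.32)² + (-0.002·84.98)²) = √(1.23921 + 0.02889) = 1.126 km
S3: √((0.013·111.32)² + (0.011·84.98)²) = √(2.09427 + 0.87381) = 1.723 km
S4: √((0.014·111.32)² + (0.011·84.98)²) = √(2.42886 + 0.87381) = 1.817 km
S5: √((0.003·111.32)² + (0.010·84.98)²) = √(0.11153 + 0.72216) = 0.913 km
S6: √((0.001·111.32)² + (0.001·84.98)²) = √(0.01239 + 0.00722) = 0.140 km
S7: √((0.007·111.32)² + (-0.008·84.98)²) = √(0.60721 + 0.46218) = 1.034 km
S8: √((-0.001·111.32)² + (-0.010·84.98)²) = √(0.01239 + 0.72216) = 0.857 km
S9: √((-0.002·111.32)² + (-0.003·84.98)²) = √(0.04957 + 0.06499) = 0.338 km
Minimum: S6 at 0.140 km.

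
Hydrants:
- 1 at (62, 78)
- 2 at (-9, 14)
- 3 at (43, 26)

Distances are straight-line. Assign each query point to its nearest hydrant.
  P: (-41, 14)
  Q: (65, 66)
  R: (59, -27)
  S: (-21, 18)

P→2; Q→1; R→3; S→2

P at (-41, 14):
  1: 121.3
  2: 32.0
  3: 84.9
  → nearest: 2 (32.0)
Q at (65, 66):
  1: 12.4
  2: 90.4
  3: 45.7
  → nearest: 1 (12.4)
R at (59, -27):
  1: 105.0
  2: 79.4
  3: 55.4
  → nearest: 3 (55.4)
S at (-21, 18):
  1: 102.4
  2: 12.6
  3: 64.5
  → nearest: 2 (12.6)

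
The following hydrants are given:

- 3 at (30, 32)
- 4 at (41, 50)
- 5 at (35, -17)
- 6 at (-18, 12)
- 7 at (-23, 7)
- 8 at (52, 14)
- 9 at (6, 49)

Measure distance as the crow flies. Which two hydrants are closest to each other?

Pairwise distances:
3–4: √((11)² + (18)²) = √(121.000 + 324.000) = 21.1
3–5: √((5)² + (-49)²) = √(25.000 + 2401.000) = 49.3
3–6: √((-48)² + (-20)²) = √(2304.000 + 400.000) = 52.0
3–7: √((-53)² + (-25)²) = √(2809.000 + 625.000) = 58.6
3–8: √((22)² + (-18)²) = √(484.000 + 324.000) = 28.4
3–9: √((-24)² + (17)²) = √(576.000 + 289.000) = 29.4
4–5: √((-6)² + (-67)²) = √(36.000 + 4489.000) = 67.3
4–6: √((-59)² + (-38)²) = √(3481.000 + 1444.000) = 70.2
4–7: √((-64)² + (-43)²) = √(4096.000 + 1849.000) = 77.1
4–8: √((11)² + (-36)²) = √(121.000 + 1296.000) = 37.6
4–9: √((-35)² + (-1)²) = √(1225.000 + 1.000) = 35.0
5–6: √((-53)² + (29)²) = √(2809.000 + 841.000) = 60.4
5–7: √((-58)² + (24)²) = √(3364.000 + 576.000) = 62.8
5–8: √((17)² + (31)²) = √(289.000 + 961.000) = 35.4
5–9: √((-29)² + (66)²) = √(841.000 + 4356.000) = 72.1
6–7: √((-5)² + (-5)²) = √(25.000 + 25.000) = 7.1
6–8: √((70)² + (2)²) = √(4900.000 + 4.000) = 70.0
6–9: √((24)² + (37)²) = √(576.000 + 1369.000) = 44.1
7–8: √((75)² + (7)²) = √(5625.000 + 49.000) = 75.3
7–9: √((29)² + (42)²) = √(841.000 + 1764.000) = 51.0
8–9: √((-46)² + (35)²) = √(2116.000 + 1225.000) = 57.8
Closest pair: 6–7 at 7.1.

6 and 7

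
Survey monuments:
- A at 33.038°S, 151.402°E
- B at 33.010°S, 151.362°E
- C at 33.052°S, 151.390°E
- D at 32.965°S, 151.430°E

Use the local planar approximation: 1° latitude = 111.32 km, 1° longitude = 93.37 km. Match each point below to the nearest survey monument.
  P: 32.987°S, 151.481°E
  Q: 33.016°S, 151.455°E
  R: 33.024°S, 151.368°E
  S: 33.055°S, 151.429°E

P→D; Q→A; R→B; S→A

P at 32.987°S, 151.481°E:
  A: 9.308 km
  B: 11.402 km
  C: 11.160 km
  D: 5.355 km
  → nearest: D (5.355 km)
Q at 33.016°S, 151.455°E:
  A: 5.521 km
  B: 8.709 km
  C: 7.273 km
  D: 6.138 km
  → nearest: A (5.521 km)
R at 33.024°S, 151.368°E:
  A: 3.536 km
  B: 1.656 km
  C: 3.733 km
  D: 8.755 km
  → nearest: B (1.656 km)
S at 33.055°S, 151.429°E:
  A: 3.152 km
  B: 8.014 km
  C: 3.657 km
  D: 10.019 km
  → nearest: A (3.152 km)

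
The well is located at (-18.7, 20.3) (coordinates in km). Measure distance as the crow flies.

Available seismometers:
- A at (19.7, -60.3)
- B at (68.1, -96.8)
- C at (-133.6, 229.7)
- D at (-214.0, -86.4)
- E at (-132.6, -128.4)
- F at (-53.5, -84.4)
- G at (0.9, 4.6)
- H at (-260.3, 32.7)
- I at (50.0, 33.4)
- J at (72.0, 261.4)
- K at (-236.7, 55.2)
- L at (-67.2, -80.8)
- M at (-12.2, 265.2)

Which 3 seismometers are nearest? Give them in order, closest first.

Distances from (-18.7, 20.3):
A: √((38.4)² + (-80.6)²) = √(1474.560 + 6496.360) = 89.3 km
B: √((86.8)² + (-117.1)²) = √(7534.240 + 13712.410) = 145.8 km
C: √((-114.9)² + (209.4)²) = √(13202.010 + 43848.360) = 238.9 km
D: √((-195.3)² + (-106.7)²) = √(38142.090 + 11384.890) = 222.5 km
E: √((-113.9)² + (-148.7)²) = √(12973.210 + 22111.690) = 187.3 km
F: √((-34.8)² + (-104.7)²) = √(1211.040 + 10962.090) = 110.3 km
G: √((19.6)² + (-15.7)²) = √(384.160 + 246.490) = 25.1 km
H: √((-241.6)² + (12.4)²) = √(58370.560 + 153.760) = 241.9 km
I: √((68.7)² + (13.1)²) = √(4719.690 + 171.610) = 69.9 km
J: √((90.7)² + (241.1)²) = √(8226.490 + 58129.210) = 257.6 km
K: √((-218.0)² + (34.9)²) = √(47524.000 + 1218.010) = 220.8 km
L: √((-48.5)² + (-101.1)²) = √(2352.250 + 10221.210) = 112.1 km
M: √((6.5)² + (244.9)²) = √(42.250 + 59976.010) = 245.0 km
Sorted: G (25.1 km) < I (69.9 km) < A (89.3 km) < F (110.3 km) < L (112.1 km) < …

G, I, A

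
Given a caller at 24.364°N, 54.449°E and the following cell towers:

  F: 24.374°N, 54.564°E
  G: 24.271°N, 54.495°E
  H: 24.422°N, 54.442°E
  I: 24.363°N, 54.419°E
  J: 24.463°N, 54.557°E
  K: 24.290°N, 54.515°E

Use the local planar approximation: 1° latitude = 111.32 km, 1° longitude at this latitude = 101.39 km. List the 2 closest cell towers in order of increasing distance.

I, H

Distances from 24.364°N, 54.449°E:
F: √((0.010·111.32)² + (0.115·101.39)²) = √(1.23921 + 135.95210) = 11.713 km
G: √((-0.093·111.32)² + (0.046·101.39)²) = √(107.17964 + 21.75234) = 11.355 km
H: √((0.058·111.32)² + (-0.007·101.39)²) = √(41.68717 + 0.50372) = 6.495 km
I: √((-0.001·111.32)² + (-0.030·101.39)²) = √(0.01239 + 9.25194) = 3.044 km
J: √((0.099·111.32)² + (0.108·101.39)²) = √(121.45539 + 119.90513) = 15.536 km
K: √((-0.074·111.32)² + (0.066·101.39)²) = √(67.85937 + 44.77938) = 10.613 km
Sorted: I (3.044 km) < H (6.495 km) < K (10.613 km) < G (11.355 km) < …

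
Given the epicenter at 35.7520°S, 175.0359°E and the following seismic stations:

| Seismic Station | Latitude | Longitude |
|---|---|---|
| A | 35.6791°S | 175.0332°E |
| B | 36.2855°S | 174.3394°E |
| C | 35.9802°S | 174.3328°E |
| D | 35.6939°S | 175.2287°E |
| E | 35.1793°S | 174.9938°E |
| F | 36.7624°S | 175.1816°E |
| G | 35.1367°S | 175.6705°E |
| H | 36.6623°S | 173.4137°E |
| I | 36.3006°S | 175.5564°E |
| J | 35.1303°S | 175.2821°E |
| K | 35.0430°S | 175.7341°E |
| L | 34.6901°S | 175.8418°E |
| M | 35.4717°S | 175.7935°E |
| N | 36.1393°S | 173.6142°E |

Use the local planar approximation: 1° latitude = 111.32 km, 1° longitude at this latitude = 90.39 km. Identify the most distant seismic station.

H

Distances from 35.7520°S, 175.0359°E:
A: √((0.0729·111.32)² + (-0.0027·90.39)²) = √(65.856925 + 0.059562) = 8.1189 km
B: √((-0.5335·111.32)² + (-0.6965·90.39)²) = √(3527.079452 + 3963.537891) = 86.5484 km
C: √((-0.2282·111.32)² + (-0.7031·90.39)²) = √(645.323790 + 4039.010374) = 68.4422 km
D: √((0.0581·111.32)² + (0.1928·90.39)²) = √(41.831040 + 303.707021) = 18.5887 km
E: √((0.5727·111.32)² + (-0.0421·90.39)²) = √(4064.440419 + 14.481214) = 63.8664 km
F: √((-1.0104·111.32)² + (0.1457·90.39)²) = √(12651.239296 + 173.444238) = 113.2461 km
G: √((0.6153·111.32)² + (0.6346·90.39)²) = √(4691.591875 + 3290.340994) = 89.3417 km
H: √((-0.9103·111.32)² + (-1.6222·90.39)²) = √(10268.700346 + 21500.549866) = 178.2393 km
I: √((-0.5486·111.32)² + (0.5205·90.39)²) = √(3729.563465 + 2213.513834) = 77.0914 km
J: √((0.6217·111.32)² + (0.2462·90.39)²) = √(4789.697988 + 495.241317) = 72.6976 km
K: √((0.7090·111.32)² + (0.6982·90.39)²) = √(6229.294534 + 3982.909714) = 101.0555 km
L: √((1.0619·111.32)² + (0.8059·90.39)²) = √(13973.771486 + 5306.437878) = 138.8532 km
M: √((0.2803·111.32)² + (0.7576·90.39)²) = √(973.626959 + 4689.436990) = 75.2533 km
N: √((-0.3873·111.32)² + (-1.4217·90.39)²) = √(1858.837346 + 16514.168047) = 135.5471 km
Maximum: H at 178.2393 km.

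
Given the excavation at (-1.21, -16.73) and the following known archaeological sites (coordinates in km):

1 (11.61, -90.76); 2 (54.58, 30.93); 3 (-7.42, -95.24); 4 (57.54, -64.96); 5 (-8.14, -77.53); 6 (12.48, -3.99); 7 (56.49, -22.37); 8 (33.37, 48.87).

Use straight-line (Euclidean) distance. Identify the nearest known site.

Distances from (-1.21, -16.73):
1: √((12.82)² + (-74.03)²) = √(164.3524 + 5480.4409) = 75.13 km
2: √((55.79)² + (47.66)²) = √(3112.5241 + 2271.4756) = 73.38 km
3: √((-6.21)² + (-78.51)²) = √(38.5641 + 6163.8201) = 78.76 km
4: √((58.75)² + (-48.23)²) = √(3451.5625 + 2326.1329) = 76.01 km
5: √((-6.93)² + (-60.80)²) = √(48.0249 + 3696.6400) = 61.19 km
6: √((13.69)² + (12.74)²) = √(187.4161 + 162.3076) = 18.70 km
7: √((57.70)² + (-5.64)²) = √(3329.2900 + 31.8096) = 57.97 km
8: √((34.58)² + (65.60)²) = √(1195.7764 + 4303.3600) = 74.16 km
Minimum: 6 at 18.70 km.

6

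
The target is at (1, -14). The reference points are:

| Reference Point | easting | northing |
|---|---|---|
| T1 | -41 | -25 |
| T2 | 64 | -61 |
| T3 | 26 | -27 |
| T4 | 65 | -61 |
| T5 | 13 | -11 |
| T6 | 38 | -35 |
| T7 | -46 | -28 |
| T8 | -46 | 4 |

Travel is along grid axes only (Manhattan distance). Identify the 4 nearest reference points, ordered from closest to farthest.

T5, T3, T1, T6

Distances from (1, -14):
T1: |-42| + |-11| = 42 + 11 = 53
T2: |63| + |-47| = 63 + 47 = 110
T3: |25| + |-13| = 25 + 13 = 38
T4: |64| + |-47| = 64 + 47 = 111
T5: |12| + |3| = 12 + 3 = 15
T6: |37| + |-21| = 37 + 21 = 58
T7: |-47| + |-14| = 47 + 14 = 61
T8: |-47| + |18| = 47 + 18 = 65
Sorted: T5 (15) < T3 (38) < T1 (53) < T6 (58) < T7 (61) < T8 (65) < …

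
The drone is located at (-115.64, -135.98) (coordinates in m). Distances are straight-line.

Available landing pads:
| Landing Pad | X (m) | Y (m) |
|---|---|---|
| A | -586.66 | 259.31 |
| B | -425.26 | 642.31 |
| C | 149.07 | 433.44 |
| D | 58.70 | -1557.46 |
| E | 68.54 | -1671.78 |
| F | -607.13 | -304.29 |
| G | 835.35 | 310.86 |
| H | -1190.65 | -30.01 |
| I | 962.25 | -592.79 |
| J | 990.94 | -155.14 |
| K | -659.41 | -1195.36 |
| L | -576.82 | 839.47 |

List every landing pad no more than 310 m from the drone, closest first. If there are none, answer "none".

Distances from (-115.64, -135.98):
A: √((-471.02)² + (395.29)²) = √(221859.8404 + 156254.1841) = 614.91 m
B: √((-309.62)² + (778.29)²) = √(95864.5444 + 605735.3241) = 837.62 m
C: √((264.71)² + (569.42)²) = √(70071.3841 + 324239.1364) = 627.94 m
D: √((174.34)² + (-1421.48)²) = √(30394.4356 + 2020605.3904) = 1432.13 m
E: √((184.18)² + (-1535.80)²) = √(33922.2724 + 2358681.6400) = 1546.80 m
F: √((-491.49)² + (-168.31)²) = √(241562.4201 + 28328.2561) = 519.51 m
G: √((950.99)² + (446.84)²) = √(904381.9801 + 199665.9856) = 1050.74 m
H: √((-1075.01)² + (105.97)²) = √(1155646.5001 + 11229.6409) = 1080.22 m
I: √((1077.89)² + (-456.81)²) = √(1161846.8521 + 208675.3761) = 1170.69 m
J: √((1106.58)² + (-19.16)²) = √(1224519.2964 + 367.1056) = 1106.75 m
K: √((-543.77)² + (-1059.38)²) = √(295685.8129 + 1122285.9844) = 1190.79 m
L: √((-461.18)² + (975.45)²) = √(212686.9924 + 951502.7025) = 1078.98 m
Threshold 310 m: none within range.

none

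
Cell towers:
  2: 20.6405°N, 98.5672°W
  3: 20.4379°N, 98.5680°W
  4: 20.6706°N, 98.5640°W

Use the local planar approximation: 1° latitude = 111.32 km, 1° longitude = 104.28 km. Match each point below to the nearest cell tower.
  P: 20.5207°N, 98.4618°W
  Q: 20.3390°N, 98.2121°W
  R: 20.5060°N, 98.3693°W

P at 20.5207°N, 98.4618°W:
  2: 17.2817 km
  3: 14.4085 km
  4: 19.7998 km
  → nearest: 3 (14.4085 km)
Q at 20.3390°N, 98.2121°W:
  2: 49.9768 km
  3: 38.7118 km
  4: 52.0502 km
  → nearest: 3 (38.7118 km)
R at 20.5060°N, 98.3693°W:
  2: 25.4963 km
  3: 22.0637 km
  4: 27.3490 km
  → nearest: 3 (22.0637 km)

P→3; Q→3; R→3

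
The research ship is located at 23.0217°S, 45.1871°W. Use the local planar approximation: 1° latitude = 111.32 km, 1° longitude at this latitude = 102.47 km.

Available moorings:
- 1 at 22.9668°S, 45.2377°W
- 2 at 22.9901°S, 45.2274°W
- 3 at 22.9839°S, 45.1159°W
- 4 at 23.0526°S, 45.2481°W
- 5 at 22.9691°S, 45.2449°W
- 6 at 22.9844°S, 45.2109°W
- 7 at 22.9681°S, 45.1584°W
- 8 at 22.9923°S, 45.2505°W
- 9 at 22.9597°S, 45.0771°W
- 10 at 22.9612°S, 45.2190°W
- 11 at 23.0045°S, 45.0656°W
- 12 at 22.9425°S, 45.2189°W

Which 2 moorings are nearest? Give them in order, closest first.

6, 2

Distances from 23.0217°S, 45.1871°W:
1: √((0.0549·111.32)² + (-0.0506·102.47)²) = √(37.350041 + 26.884038) = 8.0146 km
2: √((0.0316·111.32)² + (-0.0403·102.47)²) = √(12.374298 + 17.053109) = 5.4247 km
3: √((0.0378·111.32)² + (0.0712·102.47)²) = √(17.706389 + 53.229632) = 8.4224 km
4: √((-0.0309·111.32)² + (-0.0610·102.47)²) = √(11.832141 + 39.070875) = 7.1346 km
5: √((0.0526·111.32)² + (-0.0578·102.47)²) = √(34.286084 + 35.079157) = 8.3286 km
6: √((0.0373·111.32)² + (-0.0238·102.47)²) = √(17.241064 + 5.947677) = 4.8155 km
7: √((0.0536·111.32)² + (0.0287·102.47)²) = √(35.602129 + 8.648828) = 6.6521 km
8: √((0.0294·111.32)² + (-0.0634·102.47)²) = √(10.711272 + 42.205786) = 7.2744 km
9: √((0.0620·111.32)² + (0.1100·102.47)²) = √(47.635395 + 127.051221) = 13.2169 km
10: √((0.0605·111.32)² + (-0.0319·102.47)²) = √(45.358339 + 10.685008) = 7.4862 km
11: √((0.0172·111.32)² + (0.1215·102.47)²) = √(3.666091 + 155.005115) = 12.5965 km
12: √((0.0792·111.32)² + (-0.0318·102.47)²) = √(77.731448 + 10.618122) = 9.3994 km
Sorted: 6 (4.8155 km) < 2 (5.4247 km) < 7 (6.6521 km) < 4 (7.1346 km) < …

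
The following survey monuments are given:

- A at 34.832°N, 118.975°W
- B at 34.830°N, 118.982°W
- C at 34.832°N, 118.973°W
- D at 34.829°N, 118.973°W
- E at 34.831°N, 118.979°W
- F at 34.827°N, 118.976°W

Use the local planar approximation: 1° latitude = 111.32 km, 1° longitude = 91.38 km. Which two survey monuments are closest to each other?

A and C

Pairwise distances:
A–B: 0.677 km
A–C: 0.183 km
A–D: 0.381 km
A–E: 0.382 km
A–F: 0.564 km
B–C: 0.852 km
B–D: 0.830 km
B–E: 0.296 km
B–F: 0.642 km
C–D: 0.334 km
C–E: 0.559 km
C–F: 0.620 km
D–E: 0.592 km
D–F: 0.353 km
E–F: 0.523 km
Closest pair: A–C at 0.183 km.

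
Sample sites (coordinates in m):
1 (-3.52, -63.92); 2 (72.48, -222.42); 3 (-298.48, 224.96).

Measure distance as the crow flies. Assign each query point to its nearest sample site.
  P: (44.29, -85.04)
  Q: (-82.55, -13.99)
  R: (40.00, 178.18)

P→1; Q→1; R→1

P at (44.29, -85.04):
  1: 52.27 m
  2: 140.24 m
  3: 462.16 m
  → nearest: 1 (52.27 m)
Q at (-82.55, -13.99):
  1: 93.48 m
  2: 259.76 m
  3: 322.06 m
  → nearest: 1 (93.48 m)
R at (40.00, 178.18):
  1: 245.98 m
  2: 401.91 m
  3: 341.70 m
  → nearest: 1 (245.98 m)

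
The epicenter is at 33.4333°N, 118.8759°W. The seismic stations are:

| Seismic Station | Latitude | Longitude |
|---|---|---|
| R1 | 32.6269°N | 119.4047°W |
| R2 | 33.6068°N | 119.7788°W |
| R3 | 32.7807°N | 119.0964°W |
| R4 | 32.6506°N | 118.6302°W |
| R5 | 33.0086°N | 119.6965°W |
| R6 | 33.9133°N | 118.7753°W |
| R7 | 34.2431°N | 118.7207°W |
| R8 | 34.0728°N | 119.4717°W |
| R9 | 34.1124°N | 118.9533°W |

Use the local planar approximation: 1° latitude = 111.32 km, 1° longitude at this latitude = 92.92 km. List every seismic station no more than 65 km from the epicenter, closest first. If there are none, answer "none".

Distances from 33.4333°N, 118.8759°W:
R1: √((-0.8064·111.32)² + (-0.5288·92.92)²) = √(8058.374256 + 2414.355930) = 102.3364 km
R2: √((0.1735·111.32)² + (-0.9029·92.92)²) = √(373.031369 + 7038.785137) = 86.0919 km
R3: √((-0.6526·111.32)² + (-0.2205·92.92)²) = √(5277.649376 + 419.793384) = 75.4814 km
R4: √((-0.7827·111.32)² + (0.2457·92.92)²) = √(7591.665479 + 521.229173) = 90.0716 km
R5: √((-0.4247·111.32)² + (-0.8206·92.92)²) = √(2235.171840 + 5814.085680) = 89.7177 km
R6: √((0.4800·111.32)² + (0.1006·92.92)²) = √(2855.149609 + 87.380467) = 54.2451 km
R7: √((0.8098·111.32)² + (0.1552·92.92)²) = √(8126.470070 + 207.970548) = 91.2932 km
R8: √((0.6395·111.32)² + (-0.5958·92.92)²) = √(5067.893654 + 3064.921813) = 90.1821 km
R9: √((0.6791·111.32)² + (-0.0774·92.92)²) = √(5714.968701 + 51.724979) = 75.9387 km
Threshold 65 km: R6 (54.2451 km) is within range.

R6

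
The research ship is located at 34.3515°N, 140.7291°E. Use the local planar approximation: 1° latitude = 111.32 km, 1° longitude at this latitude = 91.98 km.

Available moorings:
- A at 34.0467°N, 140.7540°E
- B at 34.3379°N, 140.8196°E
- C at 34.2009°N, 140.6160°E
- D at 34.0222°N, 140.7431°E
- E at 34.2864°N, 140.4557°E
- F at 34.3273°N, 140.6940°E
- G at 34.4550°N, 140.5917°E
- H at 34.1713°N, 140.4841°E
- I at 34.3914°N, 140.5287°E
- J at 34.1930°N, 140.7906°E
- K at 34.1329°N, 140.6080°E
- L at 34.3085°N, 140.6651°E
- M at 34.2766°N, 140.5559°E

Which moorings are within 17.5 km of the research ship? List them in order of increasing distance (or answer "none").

F, L, B, G

Distances from 34.3515°N, 140.7291°E:
A: 34.0075 km
B: 8.4607 km
C: 19.7302 km
D: 36.6803 km
E: 26.1707 km
F: 4.2048 km
G: 17.1017 km
H: 30.1700 km
I: 18.9604 km
J: 18.5288 km
K: 26.7627 km
L: 7.5873 km
M: 17.9810 km
Threshold 17.5 km: F (4.2048 km), L (7.5873 km), B (8.4607 km), G (17.1017 km) are within range.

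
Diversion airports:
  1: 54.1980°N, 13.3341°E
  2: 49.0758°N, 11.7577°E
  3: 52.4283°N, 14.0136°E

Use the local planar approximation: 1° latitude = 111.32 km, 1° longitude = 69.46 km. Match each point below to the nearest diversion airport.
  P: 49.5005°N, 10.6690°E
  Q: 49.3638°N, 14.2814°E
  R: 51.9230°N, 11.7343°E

P→2; Q→2; R→3

P at 49.5005°N, 10.6690°E:
  1: √((4.6975·111.32)² + (2.6651·69.46)²) = √(273451.287720 + 34268.616908) = 554.7251 km
  2: √((-0.4247·111.32)² + (1.0887·69.46)²) = √(2235.171840 + 5718.551068) = 89.1836 km
  3: √((2.9278·111.32)² + (3.3446·69.46)²) = √(106225.603768 + 53970.684827) = 400.2453 km
  → nearest: 2 (89.1836 km)
Q at 49.3638°N, 14.2814°E:
  1: √((4.8342·111.32)² + (-0.9473·69.46)²) = √(289598.043434 + 4329.568673) = 542.1509 km
  2: √((-0.2880·111.32)² + (-2.5237·69.46)²) = √(1027.853859 + 30728.758436) = 178.2039 km
  3: √((3.0645·111.32)² + (-0.2678·69.46)²) = √(116376.595119 + 346.011636) = 341.6469 km
  → nearest: 2 (178.2039 km)
R at 51.9230°N, 11.7343°E:
  1: √((2.2750·111.32)² + (1.5998·69.46)²) = √(64137.082009 + 12348.122886) = 276.5596 km
  2: √((-2.8472·111.32)² + (0.0234·69.46)²) = √(100457.495206 + 2.641808) = 316.9545 km
  3: √((0.5053·111.32)² + (2.2793·69.46)²) = √(3164.062050 + 25065.278762) = 168.0159 km
  → nearest: 3 (168.0159 km)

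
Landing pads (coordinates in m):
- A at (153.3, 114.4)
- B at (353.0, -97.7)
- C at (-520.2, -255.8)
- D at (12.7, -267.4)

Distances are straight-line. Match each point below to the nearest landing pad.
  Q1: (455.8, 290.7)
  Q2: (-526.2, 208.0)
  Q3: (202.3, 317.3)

Q1→A; Q2→C; Q3→A

Q1 at (455.8, 290.7):
  A: √((-302.5)² + (-176.3)²) = √(91506.250 + 31081.690) = 350.1 m
  B: √((-102.8)² + (-388.4)²) = √(10567.840 + 150854.560) = 401.8 m
  C: √((-976.0)² + (-546.5)²) = √(952576.000 + 298662.250) = 1118.6 m
  D: √((-443.1)² + (-558.1)²) = √(196337.610 + 311475.610) = 712.6 m
  → nearest: A (350.1 m)
Q2 at (-526.2, 208.0):
  A: √((679.5)² + (-93.6)²) = √(461720.250 + 8760.960) = 685.9 m
  B: √((879.2)² + (-305.7)²) = √(772992.640 + 93452.490) = 930.8 m
  C: √((6.0)² + (-463.8)²) = √(36.000 + 215110.440) = 463.8 m
  D: √((538.9)² + (-475.4)²) = √(290413.210 + 226005.160) = 718.6 m
  → nearest: C (463.8 m)
Q3 at (202.3, 317.3):
  A: √((-49.0)² + (-202.9)²) = √(2401.000 + 41168.410) = 208.7 m
  B: √((150.7)² + (-415.0)²) = √(22710.490 + 172225.000) = 441.5 m
  C: √((-722.5)² + (-573.1)²) = √(522006.250 + 328443.610) = 922.2 m
  D: √((-189.6)² + (-584.7)²) = √(35948.160 + 341874.090) = 614.7 m
  → nearest: A (208.7 m)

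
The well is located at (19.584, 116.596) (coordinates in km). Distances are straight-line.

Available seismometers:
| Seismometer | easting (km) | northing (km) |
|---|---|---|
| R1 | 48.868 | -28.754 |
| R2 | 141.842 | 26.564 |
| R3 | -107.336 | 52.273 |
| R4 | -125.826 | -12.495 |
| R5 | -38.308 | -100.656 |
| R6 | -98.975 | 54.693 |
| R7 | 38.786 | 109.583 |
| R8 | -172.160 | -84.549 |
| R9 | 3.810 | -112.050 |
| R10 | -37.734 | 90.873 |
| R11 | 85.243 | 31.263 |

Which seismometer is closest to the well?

Distances from (19.584, 116.596):
R1: √((29.284)² + (-145.350)²) = √(857.55266 + 21126.62250) = 148.271 km
R2: √((122.258)² + (-90.032)²) = √(14947.01856 + 8105.76102) = 151.831 km
R3: √((-126.920)² + (-64.323)²) = √(16108.68640 + 4137.44833) = 142.289 km
R4: √((-145.410)² + (-129.091)²) = √(21144.06810 + 16664.48628) = 194.444 km
R5: √((-57.892)² + (-217.252)²) = √(3351.48366 + 47198.43150) = 224.833 km
R6: √((-118.559)² + (-61.903)²) = √(14056.23648 + 3831.98141) = 133.747 km
R7: √((19.202)² + (-7.013)²) = √(368.71680 + 49.18217) = 20.443 km
R8: √((-191.744)² + (-201.145)²) = √(36765.76154 + 40459.31103) = 277.894 km
R9: √((-15.774)² + (-228.646)²) = √(248.81908 + 52278.99332) = 229.189 km
R10: √((-57.318)² + (-25.723)²) = √(3285.35312 + 661.67273) = 62.825 km
R11: √((65.659)² + (-85.333)²) = √(4311.10428 + 7281.72089) = 107.670 km
Minimum: R7 at 20.443 km.

R7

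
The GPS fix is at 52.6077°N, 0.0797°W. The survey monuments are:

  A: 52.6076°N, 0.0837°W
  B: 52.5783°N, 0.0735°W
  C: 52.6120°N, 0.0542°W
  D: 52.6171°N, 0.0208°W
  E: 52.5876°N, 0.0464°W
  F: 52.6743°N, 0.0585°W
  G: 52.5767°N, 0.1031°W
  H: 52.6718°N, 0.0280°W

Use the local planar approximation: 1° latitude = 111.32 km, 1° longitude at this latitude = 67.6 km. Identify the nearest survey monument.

Distances from 52.6077°N, 0.0797°W:
A: 0.2706 km
B: 3.2995 km
C: 1.7890 km
D: 4.1168 km
E: 3.1739 km
F: 7.5512 km
G: 3.7962 km
H: 7.9455 km
Minimum: A at 0.2706 km.

A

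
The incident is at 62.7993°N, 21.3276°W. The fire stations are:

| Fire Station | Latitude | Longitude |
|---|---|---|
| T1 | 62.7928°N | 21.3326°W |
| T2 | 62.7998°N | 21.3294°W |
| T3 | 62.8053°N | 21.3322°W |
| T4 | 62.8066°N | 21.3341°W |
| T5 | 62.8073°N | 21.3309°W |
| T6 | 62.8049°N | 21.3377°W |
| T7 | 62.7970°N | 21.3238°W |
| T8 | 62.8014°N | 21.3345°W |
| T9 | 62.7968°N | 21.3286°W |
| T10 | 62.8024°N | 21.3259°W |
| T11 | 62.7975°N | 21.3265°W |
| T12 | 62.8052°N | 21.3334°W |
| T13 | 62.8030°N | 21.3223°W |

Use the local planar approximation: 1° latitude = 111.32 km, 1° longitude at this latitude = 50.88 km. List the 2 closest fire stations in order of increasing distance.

T2, T11

Distances from 62.7993°N, 21.3276°W:
T1: √((-0.0065·111.32)² + (-0.0050·50.88)²) = √(0.523568 + 0.064719) = 0.7670 km
T2: √((0.0005·111.32)² + (-0.0018·50.88)²) = √(0.003098 + 0.008388) = 0.1072 km
T3: √((0.0060·111.32)² + (-0.0046·50.88)²) = √(0.446117 + 0.054778) = 0.7077 km
T4: √((0.0073·111.32)² + (-0.0065·50.88)²) = √(0.660377 + 0.109376) = 0.8774 km
T5: √((0.0080·111.32)² + (-0.0033·50.88)²) = √(0.793097 + 0.028192) = 0.9062 km
T6: √((0.0056·111.32)² + (-0.0101·50.88)²) = √(0.388618 + 0.264081) = 0.8079 km
T7: √((-0.0023·111.32)² + (0.0038·50.88)²) = √(0.065554 + 0.037382) = 0.3208 km
T8: √((0.0021·111.32)² + (-0.0069·50.88)²) = √(0.054649 + 0.123252) = 0.4218 km
T9: √((-0.0025·111.32)² + (-0.0010·50.88)²) = √(0.077451 + 0.002589) = 0.2829 km
T10: √((0.0031·111.32)² + (0.0017·50.88)²) = √(0.119088 + 0.007482) = 0.3558 km
T11: √((-0.0018·111.32)² + (0.0011·50.88)²) = √(0.040151 + 0.003132) = 0.2080 km
T12: √((0.0059·111.32)² + (-0.0058·50.88)²) = √(0.431370 + 0.087086) = 0.7200 km
T13: √((0.0037·111.32)² + (0.0053·50.88)²) = √(0.169648 + 0.072719) = 0.4923 km
Sorted: T2 (0.1072 km) < T11 (0.2080 km) < T9 (0.2829 km) < T7 (0.3208 km) < …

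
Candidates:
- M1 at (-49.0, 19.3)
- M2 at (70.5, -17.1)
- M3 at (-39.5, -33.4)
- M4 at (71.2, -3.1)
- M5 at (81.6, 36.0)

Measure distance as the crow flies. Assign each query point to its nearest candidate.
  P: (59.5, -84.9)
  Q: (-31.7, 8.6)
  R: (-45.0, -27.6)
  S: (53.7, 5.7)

P→M2; Q→M1; R→M3; S→M4

P at (59.5, -84.9):
  M1: √((-108.5)² + (104.2)²) = √(11772.2500 + 10857.6400) = 150.43
  M2: √((11.0)² + (67.8)²) = √(121.0000 + 4596.8400) = 68.69
  M3: √((-99.0)² + (51.5)²) = √(9801.0000 + 2652.2500) = 111.59
  M4: √((11.7)² + (81.8)²) = √(136.8900 + 6691.2400) = 82.63
  M5: √((22.1)² + (120.9)²) = √(488.4100 + 14616.8100) = 122.90
  → nearest: M2 (68.69)
Q at (-31.7, 8.6):
  M1: √((-17.3)² + (10.7)²) = √(299.2900 + 114.4900) = 20.34
  M2: √((102.2)² + (-25.7)²) = √(10444.8400 + 660.4900) = 105.38
  M3: √((-7.8)² + (-42.0)²) = √(60.8400 + 1764.0000) = 42.72
  M4: √((102.9)² + (-11.7)²) = √(10588.4100 + 136.8900) = 103.56
  M5: √((113.3)² + (27.4)²) = √(12836.8900 + 750.7600) = 116.57
  → nearest: M1 (20.34)
R at (-45.0, -27.6):
  M1: √((-4.0)² + (46.9)²) = √(16.0000 + 2199.6100) = 47.07
  M2: √((115.5)² + (10.5)²) = √(13340.2500 + 110.2500) = 115.98
  M3: √((5.5)² + (-5.8)²) = √(30.2500 + 33.6400) = 7.99
  M4: √((116.2)² + (24.5)²) = √(13502.4400 + 600.2500) = 118.75
  M5: √((126.6)² + (63.6)²) = √(16027.5600 + 4044.9600) = 141.68
  → nearest: M3 (7.99)
S at (53.7, 5.7):
  M1: √((-102.7)² + (13.6)²) = √(10547.2900 + 184.9600) = 103.60
  M2: √((16.8)² + (-22.8)²) = √(282.2400 + 519.8400) = 28.32
  M3: √((-93.2)² + (-39.1)²) = √(8686.2400 + 1528.8100) = 101.07
  M4: √((17.5)² + (-8.8)²) = √(306.2500 + 77.4400) = 19.59
  M5: √((27.9)² + (30.3)²) = √(778.4100 + 918.0900) = 41.19
  → nearest: M4 (19.59)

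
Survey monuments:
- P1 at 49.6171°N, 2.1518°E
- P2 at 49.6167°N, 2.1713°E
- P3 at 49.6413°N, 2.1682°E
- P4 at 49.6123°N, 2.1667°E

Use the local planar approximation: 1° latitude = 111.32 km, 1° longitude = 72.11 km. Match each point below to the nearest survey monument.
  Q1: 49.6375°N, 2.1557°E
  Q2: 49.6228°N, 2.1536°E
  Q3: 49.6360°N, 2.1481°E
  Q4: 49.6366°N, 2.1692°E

Q1→P3; Q2→P1; Q3→P3; Q4→P3

Q1 at 49.6375°N, 2.1557°E:
  P1: 2.2883 km
  P2: 2.5743 km
  P3: 0.9957 km
  P4: 2.9153 km
  → nearest: P3 (0.9957 km)
Q2 at 49.6228°N, 2.1536°E:
  P1: 0.6477 km
  P2: 1.4457 km
  P3: 2.3129 km
  P4: 1.5029 km
  → nearest: P1 (0.6477 km)
Q3 at 49.6360°N, 2.1481°E:
  P1: 2.1208 km
  P2: 2.7230 km
  P3: 1.5649 km
  P4: 2.9596 km
  → nearest: P3 (1.5649 km)
Q4 at 49.6366°N, 2.1692°E:
  P1: 2.5073 km
  P2: 2.2204 km
  P3: 0.5281 km
  P4: 2.7111 km
  → nearest: P3 (0.5281 km)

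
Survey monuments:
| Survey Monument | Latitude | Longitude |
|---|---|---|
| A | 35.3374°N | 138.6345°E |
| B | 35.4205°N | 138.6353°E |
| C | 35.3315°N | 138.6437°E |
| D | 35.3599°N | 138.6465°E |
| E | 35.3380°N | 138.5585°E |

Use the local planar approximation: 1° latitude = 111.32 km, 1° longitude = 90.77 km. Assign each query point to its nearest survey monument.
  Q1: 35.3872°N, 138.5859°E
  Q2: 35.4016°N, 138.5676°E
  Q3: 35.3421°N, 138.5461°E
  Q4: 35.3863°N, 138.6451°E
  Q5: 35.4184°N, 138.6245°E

Q1→B; Q2→B; Q3→E; Q4→D; Q5→B

Q1 at 35.3872°N, 138.5859°E:
  A: 7.0847 km
  B: 5.8179 km
  C: 8.1223 km
  D: 6.2843 km
  E: 6.0152 km
  → nearest: B (5.8179 km)
Q2 at 35.4016°N, 138.5676°E:
  A: 9.3782 km
  B: 6.4953 km
  C: 10.4216 km
  D: 8.5346 km
  E: 7.1280 km
  → nearest: B (6.4953 km)
Q3 at 35.3421°N, 138.5461°E:
  A: 8.0411 km
  B: 11.9048 km
  C: 8.9374 km
  D: 9.3262 km
  E: 1.2146 km
  → nearest: E (1.2146 km)
Q4 at 35.3863°N, 138.6451°E:
  A: 5.5279 km
  B: 3.9097 km
  C: 6.1017 km
  D: 2.9416 km
  E: 9.5236 km
  → nearest: D (2.9416 km)
Q5 at 35.4184°N, 138.6245°E:
  A: 9.0625 km
  B: 1.0078 km
  C: 9.8294 km
  D: 6.8115 km
  E: 10.7701 km
  → nearest: B (1.0078 km)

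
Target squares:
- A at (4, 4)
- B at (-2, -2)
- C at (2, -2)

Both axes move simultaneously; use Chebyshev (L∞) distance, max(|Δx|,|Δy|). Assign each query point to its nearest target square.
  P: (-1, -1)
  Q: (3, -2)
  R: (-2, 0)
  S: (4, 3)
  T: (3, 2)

P→B; Q→C; R→B; S→A; T→A

P at (-1, -1):
  A: max(|5|, |5|) = 5
  B: max(|-1|, |-1|) = 1
  C: max(|3|, |-1|) = 3
  → nearest: B (1)
Q at (3, -2):
  A: max(|1|, |6|) = 6
  B: max(|-5|, |0|) = 5
  C: max(|-1|, |0|) = 1
  → nearest: C (1)
R at (-2, 0):
  A: max(|6|, |4|) = 6
  B: max(|0|, |-2|) = 2
  C: max(|4|, |-2|) = 4
  → nearest: B (2)
S at (4, 3):
  A: max(|0|, |1|) = 1
  B: max(|-6|, |-5|) = 6
  C: max(|-2|, |-5|) = 5
  → nearest: A (1)
T at (3, 2):
  A: max(|1|, |2|) = 2
  B: max(|-5|, |-4|) = 5
  C: max(|-1|, |-4|) = 4
  → nearest: A (2)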